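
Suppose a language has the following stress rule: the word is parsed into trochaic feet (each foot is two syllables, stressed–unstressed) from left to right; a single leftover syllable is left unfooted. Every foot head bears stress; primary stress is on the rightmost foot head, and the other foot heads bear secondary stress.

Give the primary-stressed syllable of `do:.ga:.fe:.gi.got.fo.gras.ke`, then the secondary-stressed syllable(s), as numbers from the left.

primary 7, secondary 1, 3, 5

Parse left to right into trochaic (ˈσσ) feet: (ˈdo:.ga:) (ˈfe:.gi) (ˈgot.fo) (ˈgras.ke).
Foot heads (stressed positions): 1, 3, 5, 7.
End Rule Rightmost: primary stress on the rightmost head = syllable 7.
Secondary stress on 1, 3, 5: ˌdo:.ga:.ˌfe:.gi.ˌgot.fo.ˈgras.ke.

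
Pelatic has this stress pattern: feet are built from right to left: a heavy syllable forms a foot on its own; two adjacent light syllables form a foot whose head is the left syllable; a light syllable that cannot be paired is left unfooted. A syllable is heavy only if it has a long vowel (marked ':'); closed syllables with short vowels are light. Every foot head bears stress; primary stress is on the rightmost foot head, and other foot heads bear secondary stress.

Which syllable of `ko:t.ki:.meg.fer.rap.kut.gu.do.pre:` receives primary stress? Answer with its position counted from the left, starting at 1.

9

Weights: 1 ko:t H, 2 ki: H, 3 meg L, 4 fer L, 5 rap L, 6 kut L, 7 gu L, 8 do L, 9 pre: H.
Parse right to left (heavy = foot alone; LL = one foot; stranded L unfooted): (ˈko:t) (ˈki:) (ˈmeg.fer) (ˈrap.kut) (ˈgu.do) (ˈpre:).
Foot heads: 1, 2, 3, 5, 7, 9.
Primary stress on the rightmost head = syllable 9.
Primary stress: syllable 9 → ko:t.ki:.meg.fer.rap.kut.gu.do.ˈpre:.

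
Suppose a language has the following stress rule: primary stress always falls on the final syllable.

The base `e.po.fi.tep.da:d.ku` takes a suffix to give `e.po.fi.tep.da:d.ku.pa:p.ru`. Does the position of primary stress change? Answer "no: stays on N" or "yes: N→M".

Base `e.po.fi.tep.da:d.ku` (6 syllables):
  The word has 6 syllables; the final syllable is syllable 6 (ku).
  → primary stress on syllable 6.
Suffixed `e.po.fi.tep.da:d.ku.pa:p.ru` (8 syllables):
  The word has 8 syllables; the final syllable is syllable 8 (ru).
  → primary stress on syllable 8.

yes: 6→8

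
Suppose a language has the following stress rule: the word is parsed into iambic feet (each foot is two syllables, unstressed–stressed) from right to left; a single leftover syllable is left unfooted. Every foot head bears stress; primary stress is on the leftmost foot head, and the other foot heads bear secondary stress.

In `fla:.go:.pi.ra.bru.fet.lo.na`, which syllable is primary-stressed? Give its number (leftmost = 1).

2

Parse right to left into iambic (σˈσ) feet: (fla:.ˈgo:) (pi.ˈra) (bru.ˈfet) (lo.ˈna).
Foot heads (stressed positions): 2, 4, 6, 8.
End Rule Leftmost: primary stress on the leftmost head = syllable 2.
Primary stress: syllable 2 → fla:.ˈgo:.pi.ra.bru.fet.lo.na.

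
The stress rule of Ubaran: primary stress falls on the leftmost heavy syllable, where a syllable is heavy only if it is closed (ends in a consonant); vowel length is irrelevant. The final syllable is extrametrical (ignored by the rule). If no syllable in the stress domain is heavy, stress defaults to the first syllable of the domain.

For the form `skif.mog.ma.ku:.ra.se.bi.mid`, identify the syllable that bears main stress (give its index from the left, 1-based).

1

The final syllable (8, mid) is extrametrical; the stress domain is syllables 1–7.
Weights: 1 skif H, 2 mog H, 3 ma L, 4 ku: L, 5 ra L, 6 se L, 7 bi L.
Heavy syllables in the domain: 1, 2. The leftmost is syllable 1 (skif).
Primary stress: syllable 1 → ˈskif.mog.ma.ku:.ra.se.bi.mid.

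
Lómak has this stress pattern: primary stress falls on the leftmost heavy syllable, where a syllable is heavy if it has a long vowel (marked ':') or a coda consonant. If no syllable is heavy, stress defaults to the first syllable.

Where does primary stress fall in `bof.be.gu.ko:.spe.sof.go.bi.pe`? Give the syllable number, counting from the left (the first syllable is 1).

Weights: 1 bof H, 2 be L, 3 gu L, 4 ko: H, 5 spe L, 6 sof H, 7 go L, 8 bi L, 9 pe L.
Heavy syllables in the domain: 1, 4, 6. The leftmost is syllable 1 (bof).
Primary stress: syllable 1 → ˈbof.be.gu.ko:.spe.sof.go.bi.pe.

1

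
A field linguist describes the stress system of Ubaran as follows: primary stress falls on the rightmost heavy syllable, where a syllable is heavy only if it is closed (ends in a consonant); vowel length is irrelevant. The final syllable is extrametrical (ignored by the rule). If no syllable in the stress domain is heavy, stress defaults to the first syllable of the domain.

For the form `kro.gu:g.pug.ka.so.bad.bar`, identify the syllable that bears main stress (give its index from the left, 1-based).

6

The final syllable (7, bar) is extrametrical; the stress domain is syllables 1–6.
Weights: 1 kro L, 2 gu:g H, 3 pug H, 4 ka L, 5 so L, 6 bad H.
Heavy syllables in the domain: 2, 3, 6. The rightmost is syllable 6 (bad).
Primary stress: syllable 6 → kro.gu:g.pug.ka.so.ˈbad.bar.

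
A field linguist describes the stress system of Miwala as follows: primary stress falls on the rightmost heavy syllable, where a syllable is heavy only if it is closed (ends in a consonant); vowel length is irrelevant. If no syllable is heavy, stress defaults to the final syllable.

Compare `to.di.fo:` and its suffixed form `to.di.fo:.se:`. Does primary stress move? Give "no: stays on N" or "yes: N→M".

yes: 3→4

Base `to.di.fo:` (3 syllables):
  Weights: 1 to L, 2 di L, 3 fo: L.
  No heavy syllable in the domain; default to the final syllable = syllable 3.
  → primary stress on syllable 3.
Suffixed `to.di.fo:.se:` (4 syllables):
  Weights: 1 to L, 2 di L, 3 fo: L, 4 se: L.
  No heavy syllable in the domain; default to the final syllable = syllable 4.
  → primary stress on syllable 4.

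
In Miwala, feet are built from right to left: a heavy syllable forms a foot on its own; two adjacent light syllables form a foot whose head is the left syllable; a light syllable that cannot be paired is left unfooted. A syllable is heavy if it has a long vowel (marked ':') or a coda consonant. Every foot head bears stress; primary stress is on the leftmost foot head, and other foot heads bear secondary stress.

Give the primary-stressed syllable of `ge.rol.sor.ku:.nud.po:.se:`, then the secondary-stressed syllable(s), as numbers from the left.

Weights: 1 ge L, 2 rol H, 3 sor H, 4 ku: H, 5 nud H, 6 po: H, 7 se: H.
Parse right to left (heavy = foot alone; LL = one foot; stranded L unfooted): ge (ˈrol) (ˈsor) (ˈku:) (ˈnud) (ˈpo:) (ˈse:).
Foot heads: 2, 3, 4, 5, 6, 7.
Primary stress on the leftmost head = syllable 2.
Secondary stress on 3, 4, 5, 6, 7: ge.ˈrol.ˌsor.ˌku:.ˌnud.ˌpo:.ˌse:.

primary 2, secondary 3, 4, 5, 6, 7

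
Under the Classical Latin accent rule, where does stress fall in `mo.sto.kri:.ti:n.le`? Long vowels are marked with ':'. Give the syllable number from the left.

4

Classical Latin: stress the penult if heavy (long vowel or closed), else the antepenult.
Weights: 3 kri: H, 4 ti:n H, 5 le L.
The penult (syllable 4, ti:n) is heavy, so it takes stress.
Stress on syllable 4: mo.sto.kri:.ˈti:n.le.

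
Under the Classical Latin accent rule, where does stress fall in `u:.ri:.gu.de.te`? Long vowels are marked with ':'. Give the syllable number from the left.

3

Classical Latin: stress the penult if heavy (long vowel or closed), else the antepenult.
Weights: 3 gu L, 4 de L, 5 te L.
The penult (syllable 4, de) is light, so stress falls on the antepenult (syllable 3, gu).
Stress on syllable 3: u:.ri:.ˈgu.de.te.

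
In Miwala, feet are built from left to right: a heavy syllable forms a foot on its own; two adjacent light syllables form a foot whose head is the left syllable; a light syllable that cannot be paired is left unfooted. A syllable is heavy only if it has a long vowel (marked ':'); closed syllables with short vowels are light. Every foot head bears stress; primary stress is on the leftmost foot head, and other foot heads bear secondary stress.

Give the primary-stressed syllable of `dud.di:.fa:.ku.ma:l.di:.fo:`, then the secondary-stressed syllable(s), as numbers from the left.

Weights: 1 dud L, 2 di: H, 3 fa: H, 4 ku L, 5 ma:l H, 6 di: H, 7 fo: H.
Parse left to right (heavy = foot alone; LL = one foot; stranded L unfooted): dud (ˈdi:) (ˈfa:) ku (ˈma:l) (ˈdi:) (ˈfo:).
Foot heads: 2, 3, 5, 6, 7.
Primary stress on the leftmost head = syllable 2.
Secondary stress on 3, 5, 6, 7: dud.ˈdi:.ˌfa:.ku.ˌma:l.ˌdi:.ˌfo:.

primary 2, secondary 3, 5, 6, 7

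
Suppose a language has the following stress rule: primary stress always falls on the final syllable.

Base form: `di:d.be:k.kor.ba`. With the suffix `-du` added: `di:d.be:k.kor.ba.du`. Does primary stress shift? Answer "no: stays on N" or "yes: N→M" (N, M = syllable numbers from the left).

Base `di:d.be:k.kor.ba` (4 syllables):
  The word has 4 syllables; the final syllable is syllable 4 (ba).
  → primary stress on syllable 4.
Suffixed `di:d.be:k.kor.ba.du` (5 syllables):
  The word has 5 syllables; the final syllable is syllable 5 (du).
  → primary stress on syllable 5.

yes: 4→5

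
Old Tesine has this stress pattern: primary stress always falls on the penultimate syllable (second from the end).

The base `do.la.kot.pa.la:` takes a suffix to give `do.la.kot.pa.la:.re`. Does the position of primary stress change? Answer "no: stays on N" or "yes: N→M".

Base `do.la.kot.pa.la:` (5 syllables):
  The word has 5 syllables; the penultimate syllable (second from the end) is syllable 4 (pa).
  → primary stress on syllable 4.
Suffixed `do.la.kot.pa.la:.re` (6 syllables):
  The word has 6 syllables; the penultimate syllable (second from the end) is syllable 5 (la:).
  → primary stress on syllable 5.

yes: 4→5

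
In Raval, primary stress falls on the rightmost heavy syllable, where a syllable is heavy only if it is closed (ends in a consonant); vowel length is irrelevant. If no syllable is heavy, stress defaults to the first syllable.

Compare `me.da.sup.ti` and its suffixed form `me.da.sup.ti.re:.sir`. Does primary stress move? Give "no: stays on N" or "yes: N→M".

yes: 3→6

Base `me.da.sup.ti` (4 syllables):
  Weights: 1 me L, 2 da L, 3 sup H, 4 ti L.
  Heavy syllables in the domain: 3. The rightmost is syllable 3 (sup).
  → primary stress on syllable 3.
Suffixed `me.da.sup.ti.re:.sir` (6 syllables):
  Weights: 1 me L, 2 da L, 3 sup H, 4 ti L, 5 re: L, 6 sir H.
  Heavy syllables in the domain: 3, 6. The rightmost is syllable 6 (sir).
  → primary stress on syllable 6.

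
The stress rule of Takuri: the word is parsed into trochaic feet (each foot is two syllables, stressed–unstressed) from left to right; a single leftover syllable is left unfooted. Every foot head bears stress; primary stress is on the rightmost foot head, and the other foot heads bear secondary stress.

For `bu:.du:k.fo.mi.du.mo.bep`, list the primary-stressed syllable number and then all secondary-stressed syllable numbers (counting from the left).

Parse left to right into trochaic (ˈσσ) feet: (ˈbu:.du:k) (ˈfo.mi) (ˈdu.mo) bep. Syllable 7 is left unfooted.
Foot heads (stressed positions): 1, 3, 5.
End Rule Rightmost: primary stress on the rightmost head = syllable 5.
Secondary stress on 1, 3: ˌbu:.du:k.ˌfo.mi.ˈdu.mo.bep.

primary 5, secondary 1, 3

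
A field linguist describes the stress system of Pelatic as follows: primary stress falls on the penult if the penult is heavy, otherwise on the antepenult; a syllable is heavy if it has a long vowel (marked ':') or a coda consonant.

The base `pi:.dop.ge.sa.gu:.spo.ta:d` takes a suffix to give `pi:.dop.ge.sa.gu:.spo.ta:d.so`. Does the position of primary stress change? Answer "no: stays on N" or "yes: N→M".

yes: 5→7

Base `pi:.dop.ge.sa.gu:.spo.ta:d` (7 syllables):
  Weights: 5 gu: H, 6 spo L, 7 ta:d H.
  The penult (syllable 6, spo) is light, so stress falls on the antepenult (syllable 5, gu:).
  → primary stress on syllable 5.
Suffixed `pi:.dop.ge.sa.gu:.spo.ta:d.so` (8 syllables):
  Weights: 6 spo L, 7 ta:d H, 8 so L.
  The penult (syllable 7, ta:d) is heavy, so it takes stress.
  → primary stress on syllable 7.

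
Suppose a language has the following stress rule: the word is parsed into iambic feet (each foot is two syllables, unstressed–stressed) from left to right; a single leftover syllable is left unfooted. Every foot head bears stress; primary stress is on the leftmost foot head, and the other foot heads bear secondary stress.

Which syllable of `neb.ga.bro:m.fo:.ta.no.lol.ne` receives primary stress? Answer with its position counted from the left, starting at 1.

Parse left to right into iambic (σˈσ) feet: (neb.ˈga) (bro:m.ˈfo:) (ta.ˈno) (lol.ˈne).
Foot heads (stressed positions): 2, 4, 6, 8.
End Rule Leftmost: primary stress on the leftmost head = syllable 2.
Primary stress: syllable 2 → neb.ˈga.bro:m.fo:.ta.no.lol.ne.

2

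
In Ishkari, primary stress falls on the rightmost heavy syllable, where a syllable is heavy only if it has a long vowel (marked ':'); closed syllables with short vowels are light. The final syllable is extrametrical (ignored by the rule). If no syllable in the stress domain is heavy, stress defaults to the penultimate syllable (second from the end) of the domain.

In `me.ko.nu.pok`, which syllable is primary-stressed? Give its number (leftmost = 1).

2

The final syllable (4, pok) is extrametrical; the stress domain is syllables 1–3.
Weights: 1 me L, 2 ko L, 3 nu L.
No heavy syllable in the domain; default to the penultimate syllable (second from the end) of the domain = syllable 2.
Primary stress: syllable 2 → me.ˈko.nu.pok.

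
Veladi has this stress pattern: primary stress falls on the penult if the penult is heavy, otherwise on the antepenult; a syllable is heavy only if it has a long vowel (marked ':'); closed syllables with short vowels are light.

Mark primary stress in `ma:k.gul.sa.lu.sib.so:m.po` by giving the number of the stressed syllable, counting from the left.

6

Weights: 5 sib L, 6 so:m H, 7 po L.
The penult (syllable 6, so:m) is heavy, so it takes stress.
Primary stress: syllable 6 → ma:k.gul.sa.lu.sib.ˈso:m.po.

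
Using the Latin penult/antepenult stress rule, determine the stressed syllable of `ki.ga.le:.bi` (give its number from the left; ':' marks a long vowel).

Classical Latin: stress the penult if heavy (long vowel or closed), else the antepenult.
Weights: 2 ga L, 3 le: H, 4 bi L.
The penult (syllable 3, le:) is heavy, so it takes stress.
Stress on syllable 3: ki.ga.ˈle:.bi.

3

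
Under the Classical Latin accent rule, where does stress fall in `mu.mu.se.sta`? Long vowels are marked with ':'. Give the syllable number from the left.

Classical Latin: stress the penult if heavy (long vowel or closed), else the antepenult.
Weights: 2 mu L, 3 se L, 4 sta L.
The penult (syllable 3, se) is light, so stress falls on the antepenult (syllable 2, mu).
Stress on syllable 2: mu.ˈmu.se.sta.

2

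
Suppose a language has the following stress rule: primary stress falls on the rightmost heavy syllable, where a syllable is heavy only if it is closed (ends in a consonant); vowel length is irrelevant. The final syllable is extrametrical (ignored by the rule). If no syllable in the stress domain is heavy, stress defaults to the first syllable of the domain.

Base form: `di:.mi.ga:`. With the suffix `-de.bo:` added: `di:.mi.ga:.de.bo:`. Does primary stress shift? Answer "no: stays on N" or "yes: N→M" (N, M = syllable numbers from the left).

Base `di:.mi.ga:` (3 syllables):
  The final syllable (3, ga:) is extrametrical; the stress domain is syllables 1–2.
  Weights: 1 di: L, 2 mi L.
  No heavy syllable in the domain; default to the first syllable of the domain = syllable 1.
  → primary stress on syllable 1.
Suffixed `di:.mi.ga:.de.bo:` (5 syllables):
  The final syllable (5, bo:) is extrametrical; the stress domain is syllables 1–4.
  Weights: 1 di: L, 2 mi L, 3 ga: L, 4 de L.
  No heavy syllable in the domain; default to the first syllable of the domain = syllable 1.
  → primary stress on syllable 1.

no: stays on 1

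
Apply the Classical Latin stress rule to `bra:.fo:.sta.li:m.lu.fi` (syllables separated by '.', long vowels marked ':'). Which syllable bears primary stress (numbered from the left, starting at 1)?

4

Classical Latin: stress the penult if heavy (long vowel or closed), else the antepenult.
Weights: 4 li:m H, 5 lu L, 6 fi L.
The penult (syllable 5, lu) is light, so stress falls on the antepenult (syllable 4, li:m).
Stress on syllable 4: bra:.fo:.sta.ˈli:m.lu.fi.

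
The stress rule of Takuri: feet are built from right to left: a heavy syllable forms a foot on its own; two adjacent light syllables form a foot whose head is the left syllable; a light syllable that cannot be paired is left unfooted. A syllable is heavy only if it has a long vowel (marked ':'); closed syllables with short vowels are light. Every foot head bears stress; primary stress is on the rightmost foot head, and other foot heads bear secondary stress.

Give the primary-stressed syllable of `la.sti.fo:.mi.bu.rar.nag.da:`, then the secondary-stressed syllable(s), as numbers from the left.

primary 8, secondary 1, 3, 4, 6

Weights: 1 la L, 2 sti L, 3 fo: H, 4 mi L, 5 bu L, 6 rar L, 7 nag L, 8 da: H.
Parse right to left (heavy = foot alone; LL = one foot; stranded L unfooted): (ˈla.sti) (ˈfo:) (ˈmi.bu) (ˈrar.nag) (ˈda:).
Foot heads: 1, 3, 4, 6, 8.
Primary stress on the rightmost head = syllable 8.
Secondary stress on 1, 3, 4, 6: ˌla.sti.ˌfo:.ˌmi.bu.ˌrar.nag.ˈda:.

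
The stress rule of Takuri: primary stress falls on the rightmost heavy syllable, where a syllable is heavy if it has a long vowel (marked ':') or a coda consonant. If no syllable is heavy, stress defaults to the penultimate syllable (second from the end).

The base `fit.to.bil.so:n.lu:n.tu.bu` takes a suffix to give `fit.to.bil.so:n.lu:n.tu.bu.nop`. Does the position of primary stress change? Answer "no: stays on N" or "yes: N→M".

Base `fit.to.bil.so:n.lu:n.tu.bu` (7 syllables):
  Weights: 1 fit H, 2 to L, 3 bil H, 4 so:n H, 5 lu:n H, 6 tu L, 7 bu L.
  Heavy syllables in the domain: 1, 3, 4, 5. The rightmost is syllable 5 (lu:n).
  → primary stress on syllable 5.
Suffixed `fit.to.bil.so:n.lu:n.tu.bu.nop` (8 syllables):
  Weights: 1 fit H, 2 to L, 3 bil H, 4 so:n H, 5 lu:n H, 6 tu L, 7 bu L, 8 nop H.
  Heavy syllables in the domain: 1, 3, 4, 5, 8. The rightmost is syllable 8 (nop).
  → primary stress on syllable 8.

yes: 5→8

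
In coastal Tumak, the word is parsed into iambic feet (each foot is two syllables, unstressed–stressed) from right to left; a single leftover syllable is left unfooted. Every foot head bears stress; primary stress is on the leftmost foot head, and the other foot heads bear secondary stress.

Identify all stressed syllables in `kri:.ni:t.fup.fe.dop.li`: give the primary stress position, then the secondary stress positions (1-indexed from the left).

Parse right to left into iambic (σˈσ) feet: (kri:.ˈni:t) (fup.ˈfe) (dop.ˈli).
Foot heads (stressed positions): 2, 4, 6.
End Rule Leftmost: primary stress on the leftmost head = syllable 2.
Secondary stress on 4, 6: kri:.ˈni:t.fup.ˌfe.dop.ˌli.

primary 2, secondary 4, 6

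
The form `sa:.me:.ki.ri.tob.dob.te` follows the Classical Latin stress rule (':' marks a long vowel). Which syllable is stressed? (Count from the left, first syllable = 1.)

Classical Latin: stress the penult if heavy (long vowel or closed), else the antepenult.
Weights: 5 tob H, 6 dob H, 7 te L.
The penult (syllable 6, dob) is heavy, so it takes stress.
Stress on syllable 6: sa:.me:.ki.ri.tob.ˈdob.te.

6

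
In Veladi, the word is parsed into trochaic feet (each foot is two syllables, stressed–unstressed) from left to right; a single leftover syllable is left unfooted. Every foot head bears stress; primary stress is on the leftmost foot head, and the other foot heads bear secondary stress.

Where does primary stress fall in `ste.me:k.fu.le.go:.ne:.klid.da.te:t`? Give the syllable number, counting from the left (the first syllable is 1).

1

Parse left to right into trochaic (ˈσσ) feet: (ˈste.me:k) (ˈfu.le) (ˈgo:.ne:) (ˈklid.da) te:t. Syllable 9 is left unfooted.
Foot heads (stressed positions): 1, 3, 5, 7.
End Rule Leftmost: primary stress on the leftmost head = syllable 1.
Primary stress: syllable 1 → ˈste.me:k.fu.le.go:.ne:.klid.da.te:t.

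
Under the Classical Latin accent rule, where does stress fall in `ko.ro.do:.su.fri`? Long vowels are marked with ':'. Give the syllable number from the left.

3

Classical Latin: stress the penult if heavy (long vowel or closed), else the antepenult.
Weights: 3 do: H, 4 su L, 5 fri L.
The penult (syllable 4, su) is light, so stress falls on the antepenult (syllable 3, do:).
Stress on syllable 3: ko.ro.ˈdo:.su.fri.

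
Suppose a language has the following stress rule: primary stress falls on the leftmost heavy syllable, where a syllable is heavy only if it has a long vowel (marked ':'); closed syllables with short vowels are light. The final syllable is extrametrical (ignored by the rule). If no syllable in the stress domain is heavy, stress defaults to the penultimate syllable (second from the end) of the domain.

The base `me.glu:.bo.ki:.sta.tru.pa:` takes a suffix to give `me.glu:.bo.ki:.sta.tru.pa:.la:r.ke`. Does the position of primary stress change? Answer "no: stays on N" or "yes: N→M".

no: stays on 2

Base `me.glu:.bo.ki:.sta.tru.pa:` (7 syllables):
  The final syllable (7, pa:) is extrametrical; the stress domain is syllables 1–6.
  Weights: 1 me L, 2 glu: H, 3 bo L, 4 ki: H, 5 sta L, 6 tru L.
  Heavy syllables in the domain: 2, 4. The leftmost is syllable 2 (glu:).
  → primary stress on syllable 2.
Suffixed `me.glu:.bo.ki:.sta.tru.pa:.la:r.ke` (9 syllables):
  The final syllable (9, ke) is extrametrical; the stress domain is syllables 1–8.
  Weights: 1 me L, 2 glu: H, 3 bo L, 4 ki: H, 5 sta L, 6 tru L, 7 pa: H, 8 la:r H.
  Heavy syllables in the domain: 2, 4, 7, 8. The leftmost is syllable 2 (glu:).
  → primary stress on syllable 2.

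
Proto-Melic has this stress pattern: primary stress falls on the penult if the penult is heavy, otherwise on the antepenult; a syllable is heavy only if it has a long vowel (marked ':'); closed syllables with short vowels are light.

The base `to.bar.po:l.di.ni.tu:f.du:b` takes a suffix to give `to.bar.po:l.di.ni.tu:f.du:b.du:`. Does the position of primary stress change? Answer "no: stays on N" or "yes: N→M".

yes: 6→7

Base `to.bar.po:l.di.ni.tu:f.du:b` (7 syllables):
  Weights: 5 ni L, 6 tu:f H, 7 du:b H.
  The penult (syllable 6, tu:f) is heavy, so it takes stress.
  → primary stress on syllable 6.
Suffixed `to.bar.po:l.di.ni.tu:f.du:b.du:` (8 syllables):
  Weights: 6 tu:f H, 7 du:b H, 8 du: H.
  The penult (syllable 7, du:b) is heavy, so it takes stress.
  → primary stress on syllable 7.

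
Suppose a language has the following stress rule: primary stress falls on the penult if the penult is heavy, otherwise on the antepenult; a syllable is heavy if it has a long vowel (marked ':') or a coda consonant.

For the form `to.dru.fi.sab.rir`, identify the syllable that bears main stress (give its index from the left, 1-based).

4

Weights: 3 fi L, 4 sab H, 5 rir H.
The penult (syllable 4, sab) is heavy, so it takes stress.
Primary stress: syllable 4 → to.dru.fi.ˈsab.rir.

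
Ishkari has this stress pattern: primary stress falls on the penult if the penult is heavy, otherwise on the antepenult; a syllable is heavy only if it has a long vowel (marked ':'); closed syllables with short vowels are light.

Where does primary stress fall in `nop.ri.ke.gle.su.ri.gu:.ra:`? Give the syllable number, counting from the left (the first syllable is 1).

7

Weights: 6 ri L, 7 gu: H, 8 ra: H.
The penult (syllable 7, gu:) is heavy, so it takes stress.
Primary stress: syllable 7 → nop.ri.ke.gle.su.ri.ˈgu:.ra:.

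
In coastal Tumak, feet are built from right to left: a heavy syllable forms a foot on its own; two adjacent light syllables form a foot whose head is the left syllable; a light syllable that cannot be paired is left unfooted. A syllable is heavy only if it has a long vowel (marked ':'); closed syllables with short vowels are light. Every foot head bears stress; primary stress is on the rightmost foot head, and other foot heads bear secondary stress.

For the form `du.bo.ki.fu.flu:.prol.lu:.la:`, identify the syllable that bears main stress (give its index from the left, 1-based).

Weights: 1 du L, 2 bo L, 3 ki L, 4 fu L, 5 flu: H, 6 prol L, 7 lu: H, 8 la: H.
Parse right to left (heavy = foot alone; LL = one foot; stranded L unfooted): (ˈdu.bo) (ˈki.fu) (ˈflu:) prol (ˈlu:) (ˈla:).
Foot heads: 1, 3, 5, 7, 8.
Primary stress on the rightmost head = syllable 8.
Primary stress: syllable 8 → du.bo.ki.fu.flu:.prol.lu:.ˈla:.

8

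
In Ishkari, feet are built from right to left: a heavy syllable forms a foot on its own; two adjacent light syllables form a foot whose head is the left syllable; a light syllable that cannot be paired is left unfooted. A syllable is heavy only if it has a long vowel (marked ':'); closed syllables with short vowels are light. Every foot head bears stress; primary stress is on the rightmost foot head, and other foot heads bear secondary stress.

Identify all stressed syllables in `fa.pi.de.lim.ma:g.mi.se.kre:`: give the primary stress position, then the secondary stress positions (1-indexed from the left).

Weights: 1 fa L, 2 pi L, 3 de L, 4 lim L, 5 ma:g H, 6 mi L, 7 se L, 8 kre: H.
Parse right to left (heavy = foot alone; LL = one foot; stranded L unfooted): (ˈfa.pi) (ˈde.lim) (ˈma:g) (ˈmi.se) (ˈkre:).
Foot heads: 1, 3, 5, 6, 8.
Primary stress on the rightmost head = syllable 8.
Secondary stress on 1, 3, 5, 6: ˌfa.pi.ˌde.lim.ˌma:g.ˌmi.se.ˈkre:.

primary 8, secondary 1, 3, 5, 6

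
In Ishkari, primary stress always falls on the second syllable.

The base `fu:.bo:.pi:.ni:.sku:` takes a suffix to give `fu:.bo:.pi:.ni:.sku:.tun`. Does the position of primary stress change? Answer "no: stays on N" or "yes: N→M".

Base `fu:.bo:.pi:.ni:.sku:` (5 syllables):
  The word has 5 syllables; the second syllable is syllable 2 (bo:).
  → primary stress on syllable 2.
Suffixed `fu:.bo:.pi:.ni:.sku:.tun` (6 syllables):
  The word has 6 syllables; the second syllable is syllable 2 (bo:).
  → primary stress on syllable 2.

no: stays on 2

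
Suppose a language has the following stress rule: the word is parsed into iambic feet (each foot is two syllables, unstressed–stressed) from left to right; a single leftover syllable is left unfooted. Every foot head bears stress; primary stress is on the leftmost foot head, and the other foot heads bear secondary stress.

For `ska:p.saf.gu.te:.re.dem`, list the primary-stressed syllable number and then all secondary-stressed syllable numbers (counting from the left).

primary 2, secondary 4, 6

Parse left to right into iambic (σˈσ) feet: (ska:p.ˈsaf) (gu.ˈte:) (re.ˈdem).
Foot heads (stressed positions): 2, 4, 6.
End Rule Leftmost: primary stress on the leftmost head = syllable 2.
Secondary stress on 4, 6: ska:p.ˈsaf.gu.ˌte:.re.ˌdem.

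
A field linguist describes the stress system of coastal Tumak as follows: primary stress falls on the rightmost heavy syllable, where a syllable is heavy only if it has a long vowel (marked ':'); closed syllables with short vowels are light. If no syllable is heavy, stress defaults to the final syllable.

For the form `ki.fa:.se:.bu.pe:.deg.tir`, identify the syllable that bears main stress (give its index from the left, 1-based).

Weights: 1 ki L, 2 fa: H, 3 se: H, 4 bu L, 5 pe: H, 6 deg L, 7 tir L.
Heavy syllables in the domain: 2, 3, 5. The rightmost is syllable 5 (pe:).
Primary stress: syllable 5 → ki.fa:.se:.bu.ˈpe:.deg.tir.

5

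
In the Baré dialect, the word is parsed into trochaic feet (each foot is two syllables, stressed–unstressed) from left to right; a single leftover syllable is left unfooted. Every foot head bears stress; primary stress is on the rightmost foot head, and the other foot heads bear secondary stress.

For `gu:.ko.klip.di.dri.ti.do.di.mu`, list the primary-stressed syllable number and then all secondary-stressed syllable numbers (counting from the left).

primary 7, secondary 1, 3, 5

Parse left to right into trochaic (ˈσσ) feet: (ˈgu:.ko) (ˈklip.di) (ˈdri.ti) (ˈdo.di) mu. Syllable 9 is left unfooted.
Foot heads (stressed positions): 1, 3, 5, 7.
End Rule Rightmost: primary stress on the rightmost head = syllable 7.
Secondary stress on 1, 3, 5: ˌgu:.ko.ˌklip.di.ˌdri.ti.ˈdo.di.mu.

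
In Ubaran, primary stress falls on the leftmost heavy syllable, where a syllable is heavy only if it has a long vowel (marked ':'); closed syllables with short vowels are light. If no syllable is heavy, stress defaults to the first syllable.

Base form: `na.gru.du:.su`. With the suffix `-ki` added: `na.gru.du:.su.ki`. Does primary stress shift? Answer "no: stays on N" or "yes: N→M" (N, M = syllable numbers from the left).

Base `na.gru.du:.su` (4 syllables):
  Weights: 1 na L, 2 gru L, 3 du: H, 4 su L.
  Heavy syllables in the domain: 3. The leftmost is syllable 3 (du:).
  → primary stress on syllable 3.
Suffixed `na.gru.du:.su.ki` (5 syllables):
  Weights: 1 na L, 2 gru L, 3 du: H, 4 su L, 5 ki L.
  Heavy syllables in the domain: 3. The leftmost is syllable 3 (du:).
  → primary stress on syllable 3.

no: stays on 3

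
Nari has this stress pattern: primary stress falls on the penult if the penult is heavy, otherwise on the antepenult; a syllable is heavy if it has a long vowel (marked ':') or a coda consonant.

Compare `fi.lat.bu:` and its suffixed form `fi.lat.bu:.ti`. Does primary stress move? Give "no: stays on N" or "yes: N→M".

yes: 2→3

Base `fi.lat.bu:` (3 syllables):
  Weights: 1 fi L, 2 lat H, 3 bu: H.
  The penult (syllable 2, lat) is heavy, so it takes stress.
  → primary stress on syllable 2.
Suffixed `fi.lat.bu:.ti` (4 syllables):
  Weights: 2 lat H, 3 bu: H, 4 ti L.
  The penult (syllable 3, bu:) is heavy, so it takes stress.
  → primary stress on syllable 3.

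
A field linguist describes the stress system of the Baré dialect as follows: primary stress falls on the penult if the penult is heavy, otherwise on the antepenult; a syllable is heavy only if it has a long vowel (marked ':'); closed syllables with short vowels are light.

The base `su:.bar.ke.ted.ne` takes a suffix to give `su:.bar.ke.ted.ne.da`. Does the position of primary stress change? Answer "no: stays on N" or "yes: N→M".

yes: 3→4

Base `su:.bar.ke.ted.ne` (5 syllables):
  Weights: 3 ke L, 4 ted L, 5 ne L.
  The penult (syllable 4, ted) is light, so stress falls on the antepenult (syllable 3, ke).
  → primary stress on syllable 3.
Suffixed `su:.bar.ke.ted.ne.da` (6 syllables):
  Weights: 4 ted L, 5 ne L, 6 da L.
  The penult (syllable 5, ne) is light, so stress falls on the antepenult (syllable 4, ted).
  → primary stress on syllable 4.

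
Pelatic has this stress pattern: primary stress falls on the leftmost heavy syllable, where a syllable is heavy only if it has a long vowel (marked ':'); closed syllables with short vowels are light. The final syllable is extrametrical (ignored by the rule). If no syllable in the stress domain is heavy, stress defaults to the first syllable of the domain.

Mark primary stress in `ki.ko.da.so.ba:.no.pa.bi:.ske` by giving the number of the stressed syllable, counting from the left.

The final syllable (9, ske) is extrametrical; the stress domain is syllables 1–8.
Weights: 1 ki L, 2 ko L, 3 da L, 4 so L, 5 ba: H, 6 no L, 7 pa L, 8 bi: H.
Heavy syllables in the domain: 5, 8. The leftmost is syllable 5 (ba:).
Primary stress: syllable 5 → ki.ko.da.so.ˈba:.no.pa.bi:.ske.

5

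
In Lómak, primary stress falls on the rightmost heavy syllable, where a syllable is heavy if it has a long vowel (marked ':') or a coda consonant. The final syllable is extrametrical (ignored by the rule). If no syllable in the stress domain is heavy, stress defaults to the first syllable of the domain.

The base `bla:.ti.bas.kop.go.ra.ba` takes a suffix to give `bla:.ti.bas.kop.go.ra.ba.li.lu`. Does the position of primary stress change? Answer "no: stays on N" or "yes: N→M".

Base `bla:.ti.bas.kop.go.ra.ba` (7 syllables):
  The final syllable (7, ba) is extrametrical; the stress domain is syllables 1–6.
  Weights: 1 bla: H, 2 ti L, 3 bas H, 4 kop H, 5 go L, 6 ra L.
  Heavy syllables in the domain: 1, 3, 4. The rightmost is syllable 4 (kop).
  → primary stress on syllable 4.
Suffixed `bla:.ti.bas.kop.go.ra.ba.li.lu` (9 syllables):
  The final syllable (9, lu) is extrametrical; the stress domain is syllables 1–8.
  Weights: 1 bla: H, 2 ti L, 3 bas H, 4 kop H, 5 go L, 6 ra L, 7 ba L, 8 li L.
  Heavy syllables in the domain: 1, 3, 4. The rightmost is syllable 4 (kop).
  → primary stress on syllable 4.

no: stays on 4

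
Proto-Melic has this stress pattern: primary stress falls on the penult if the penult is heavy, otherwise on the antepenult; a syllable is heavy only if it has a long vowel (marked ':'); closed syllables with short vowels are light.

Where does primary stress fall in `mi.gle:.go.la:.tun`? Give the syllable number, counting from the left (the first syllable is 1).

4

Weights: 3 go L, 4 la: H, 5 tun L.
The penult (syllable 4, la:) is heavy, so it takes stress.
Primary stress: syllable 4 → mi.gle:.go.ˈla:.tun.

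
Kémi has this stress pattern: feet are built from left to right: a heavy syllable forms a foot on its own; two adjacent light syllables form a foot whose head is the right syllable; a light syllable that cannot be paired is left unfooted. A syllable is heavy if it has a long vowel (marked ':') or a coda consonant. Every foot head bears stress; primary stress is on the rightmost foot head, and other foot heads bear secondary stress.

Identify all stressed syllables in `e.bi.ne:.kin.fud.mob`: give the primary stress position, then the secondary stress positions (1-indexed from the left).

Weights: 1 e L, 2 bi L, 3 ne: H, 4 kin H, 5 fud H, 6 mob H.
Parse left to right (heavy = foot alone; LL = one foot; stranded L unfooted): (e.ˈbi) (ˈne:) (ˈkin) (ˈfud) (ˈmob).
Foot heads: 2, 3, 4, 5, 6.
Primary stress on the rightmost head = syllable 6.
Secondary stress on 2, 3, 4, 5: e.ˌbi.ˌne:.ˌkin.ˌfud.ˈmob.

primary 6, secondary 2, 3, 4, 5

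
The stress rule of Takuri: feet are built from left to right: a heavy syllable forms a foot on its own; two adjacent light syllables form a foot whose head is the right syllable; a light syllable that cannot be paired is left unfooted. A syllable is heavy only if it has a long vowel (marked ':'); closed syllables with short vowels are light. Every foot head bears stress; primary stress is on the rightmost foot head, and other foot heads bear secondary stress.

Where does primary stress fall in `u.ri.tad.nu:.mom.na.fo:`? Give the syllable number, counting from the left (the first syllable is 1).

7

Weights: 1 u L, 2 ri L, 3 tad L, 4 nu: H, 5 mom L, 6 na L, 7 fo: H.
Parse left to right (heavy = foot alone; LL = one foot; stranded L unfooted): (u.ˈri) tad (ˈnu:) (mom.ˈna) (ˈfo:).
Foot heads: 2, 4, 6, 7.
Primary stress on the rightmost head = syllable 7.
Primary stress: syllable 7 → u.ri.tad.nu:.mom.na.ˈfo:.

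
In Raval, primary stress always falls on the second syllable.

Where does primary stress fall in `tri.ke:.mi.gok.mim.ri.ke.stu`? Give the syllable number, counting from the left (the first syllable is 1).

2

The word has 8 syllables; the second syllable is syllable 2 (ke:).
Primary stress: syllable 2 → tri.ˈke:.mi.gok.mim.ri.ke.stu.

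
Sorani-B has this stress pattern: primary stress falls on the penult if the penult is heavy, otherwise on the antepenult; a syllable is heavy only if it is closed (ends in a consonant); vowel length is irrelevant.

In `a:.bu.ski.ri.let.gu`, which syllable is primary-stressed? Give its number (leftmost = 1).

Weights: 4 ri L, 5 let H, 6 gu L.
The penult (syllable 5, let) is heavy, so it takes stress.
Primary stress: syllable 5 → a:.bu.ski.ri.ˈlet.gu.

5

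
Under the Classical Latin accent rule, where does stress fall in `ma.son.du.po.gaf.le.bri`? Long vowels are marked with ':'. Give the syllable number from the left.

5

Classical Latin: stress the penult if heavy (long vowel or closed), else the antepenult.
Weights: 5 gaf H, 6 le L, 7 bri L.
The penult (syllable 6, le) is light, so stress falls on the antepenult (syllable 5, gaf).
Stress on syllable 5: ma.son.du.po.ˈgaf.le.bri.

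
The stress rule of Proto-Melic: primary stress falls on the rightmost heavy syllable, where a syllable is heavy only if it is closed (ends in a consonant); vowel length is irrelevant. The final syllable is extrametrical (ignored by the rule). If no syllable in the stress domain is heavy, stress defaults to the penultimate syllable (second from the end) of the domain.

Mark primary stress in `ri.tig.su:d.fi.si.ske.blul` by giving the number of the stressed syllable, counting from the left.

3

The final syllable (7, blul) is extrametrical; the stress domain is syllables 1–6.
Weights: 1 ri L, 2 tig H, 3 su:d H, 4 fi L, 5 si L, 6 ske L.
Heavy syllables in the domain: 2, 3. The rightmost is syllable 3 (su:d).
Primary stress: syllable 3 → ri.tig.ˈsu:d.fi.si.ske.blul.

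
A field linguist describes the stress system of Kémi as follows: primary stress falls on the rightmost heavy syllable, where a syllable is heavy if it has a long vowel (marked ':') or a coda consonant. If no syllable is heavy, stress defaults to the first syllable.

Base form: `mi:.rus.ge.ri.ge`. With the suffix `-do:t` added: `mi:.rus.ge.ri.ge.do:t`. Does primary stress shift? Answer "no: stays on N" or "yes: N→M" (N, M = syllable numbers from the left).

yes: 2→6

Base `mi:.rus.ge.ri.ge` (5 syllables):
  Weights: 1 mi: H, 2 rus H, 3 ge L, 4 ri L, 5 ge L.
  Heavy syllables in the domain: 1, 2. The rightmost is syllable 2 (rus).
  → primary stress on syllable 2.
Suffixed `mi:.rus.ge.ri.ge.do:t` (6 syllables):
  Weights: 1 mi: H, 2 rus H, 3 ge L, 4 ri L, 5 ge L, 6 do:t H.
  Heavy syllables in the domain: 1, 2, 6. The rightmost is syllable 6 (do:t).
  → primary stress on syllable 6.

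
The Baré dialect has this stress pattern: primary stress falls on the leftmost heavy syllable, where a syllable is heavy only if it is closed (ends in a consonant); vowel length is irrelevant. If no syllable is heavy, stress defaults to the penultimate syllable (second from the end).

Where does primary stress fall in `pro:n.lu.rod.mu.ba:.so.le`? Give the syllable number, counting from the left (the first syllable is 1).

1

Weights: 1 pro:n H, 2 lu L, 3 rod H, 4 mu L, 5 ba: L, 6 so L, 7 le L.
Heavy syllables in the domain: 1, 3. The leftmost is syllable 1 (pro:n).
Primary stress: syllable 1 → ˈpro:n.lu.rod.mu.ba:.so.le.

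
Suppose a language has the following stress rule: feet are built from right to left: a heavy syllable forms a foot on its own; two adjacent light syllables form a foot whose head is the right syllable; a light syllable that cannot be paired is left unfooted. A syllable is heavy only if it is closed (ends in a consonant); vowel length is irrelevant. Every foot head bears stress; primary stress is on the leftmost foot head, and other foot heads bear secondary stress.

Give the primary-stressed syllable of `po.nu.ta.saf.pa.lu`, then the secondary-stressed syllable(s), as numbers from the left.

Weights: 1 po L, 2 nu L, 3 ta L, 4 saf H, 5 pa L, 6 lu L.
Parse right to left (heavy = foot alone; LL = one foot; stranded L unfooted): po (nu.ˈta) (ˈsaf) (pa.ˈlu).
Foot heads: 3, 4, 6.
Primary stress on the leftmost head = syllable 3.
Secondary stress on 4, 6: po.nu.ˈta.ˌsaf.pa.ˌlu.

primary 3, secondary 4, 6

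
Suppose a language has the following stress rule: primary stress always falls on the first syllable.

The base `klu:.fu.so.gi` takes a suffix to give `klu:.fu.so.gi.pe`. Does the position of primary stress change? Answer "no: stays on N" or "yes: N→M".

no: stays on 1

Base `klu:.fu.so.gi` (4 syllables):
  The word has 4 syllables; the first syllable is syllable 1 (klu:).
  → primary stress on syllable 1.
Suffixed `klu:.fu.so.gi.pe` (5 syllables):
  The word has 5 syllables; the first syllable is syllable 1 (klu:).
  → primary stress on syllable 1.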